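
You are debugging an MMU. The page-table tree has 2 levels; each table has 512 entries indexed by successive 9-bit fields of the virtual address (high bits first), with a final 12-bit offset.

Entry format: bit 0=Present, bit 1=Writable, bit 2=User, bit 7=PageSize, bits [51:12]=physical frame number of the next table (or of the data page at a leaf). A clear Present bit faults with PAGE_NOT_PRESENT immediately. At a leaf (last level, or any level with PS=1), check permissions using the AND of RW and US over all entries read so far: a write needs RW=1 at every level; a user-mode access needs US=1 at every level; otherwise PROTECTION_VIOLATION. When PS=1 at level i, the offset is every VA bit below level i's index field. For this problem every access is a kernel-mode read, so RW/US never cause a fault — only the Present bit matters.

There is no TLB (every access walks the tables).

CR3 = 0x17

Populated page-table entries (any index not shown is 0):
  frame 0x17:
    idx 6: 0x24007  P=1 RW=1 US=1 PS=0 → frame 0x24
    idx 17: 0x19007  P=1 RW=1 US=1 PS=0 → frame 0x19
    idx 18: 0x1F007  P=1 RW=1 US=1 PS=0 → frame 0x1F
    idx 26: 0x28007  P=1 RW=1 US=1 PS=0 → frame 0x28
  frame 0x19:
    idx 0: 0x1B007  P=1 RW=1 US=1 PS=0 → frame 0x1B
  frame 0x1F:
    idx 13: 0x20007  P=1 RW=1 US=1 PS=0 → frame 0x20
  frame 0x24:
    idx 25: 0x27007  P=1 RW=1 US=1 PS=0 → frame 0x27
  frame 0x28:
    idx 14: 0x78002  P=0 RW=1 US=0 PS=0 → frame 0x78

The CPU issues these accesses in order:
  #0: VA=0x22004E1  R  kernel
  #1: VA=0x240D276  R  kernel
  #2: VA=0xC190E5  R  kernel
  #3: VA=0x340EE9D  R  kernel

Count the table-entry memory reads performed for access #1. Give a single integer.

Trace:
#0 VA=0x22004E1 (r,kernel):
  L0 @0x17[17] → 0x19007  P=1,RW=1,US=1,PS=0
  L1 @0x19[0] → 0x1B007  P=1,RW=1,US=1,PS=0
  ⇒ phys 0x1B4E1  [2 reads]
#1 VA=0x240D276 (r,kernel):
  L0 @0x17[18] → 0x1F007  P=1,RW=1,US=1,PS=0
  L1 @0x1F[13] → 0x20007  P=1,RW=1,US=1,PS=0
  ⇒ phys 0x20276  [2 reads]
#2 VA=0xC190E5 (r,kernel):
  L0 @0x17[6] → 0x24007  P=1,RW=1,US=1,PS=0
  L1 @0x24[25] → 0x27007  P=1,RW=1,US=1,PS=0
  ⇒ phys 0x270E5  [2 reads]
#3 VA=0x340EE9D (r,kernel):
  L0 @0x17[26] → 0x28007  P=1,RW=1,US=1,PS=0
  L1 @0x28[14] → 0x78002  P=0,RW=1,US=0,PS=0
  ✗ PAGE_NOT_PRESENT  [2 reads]

Entries read for #1: 2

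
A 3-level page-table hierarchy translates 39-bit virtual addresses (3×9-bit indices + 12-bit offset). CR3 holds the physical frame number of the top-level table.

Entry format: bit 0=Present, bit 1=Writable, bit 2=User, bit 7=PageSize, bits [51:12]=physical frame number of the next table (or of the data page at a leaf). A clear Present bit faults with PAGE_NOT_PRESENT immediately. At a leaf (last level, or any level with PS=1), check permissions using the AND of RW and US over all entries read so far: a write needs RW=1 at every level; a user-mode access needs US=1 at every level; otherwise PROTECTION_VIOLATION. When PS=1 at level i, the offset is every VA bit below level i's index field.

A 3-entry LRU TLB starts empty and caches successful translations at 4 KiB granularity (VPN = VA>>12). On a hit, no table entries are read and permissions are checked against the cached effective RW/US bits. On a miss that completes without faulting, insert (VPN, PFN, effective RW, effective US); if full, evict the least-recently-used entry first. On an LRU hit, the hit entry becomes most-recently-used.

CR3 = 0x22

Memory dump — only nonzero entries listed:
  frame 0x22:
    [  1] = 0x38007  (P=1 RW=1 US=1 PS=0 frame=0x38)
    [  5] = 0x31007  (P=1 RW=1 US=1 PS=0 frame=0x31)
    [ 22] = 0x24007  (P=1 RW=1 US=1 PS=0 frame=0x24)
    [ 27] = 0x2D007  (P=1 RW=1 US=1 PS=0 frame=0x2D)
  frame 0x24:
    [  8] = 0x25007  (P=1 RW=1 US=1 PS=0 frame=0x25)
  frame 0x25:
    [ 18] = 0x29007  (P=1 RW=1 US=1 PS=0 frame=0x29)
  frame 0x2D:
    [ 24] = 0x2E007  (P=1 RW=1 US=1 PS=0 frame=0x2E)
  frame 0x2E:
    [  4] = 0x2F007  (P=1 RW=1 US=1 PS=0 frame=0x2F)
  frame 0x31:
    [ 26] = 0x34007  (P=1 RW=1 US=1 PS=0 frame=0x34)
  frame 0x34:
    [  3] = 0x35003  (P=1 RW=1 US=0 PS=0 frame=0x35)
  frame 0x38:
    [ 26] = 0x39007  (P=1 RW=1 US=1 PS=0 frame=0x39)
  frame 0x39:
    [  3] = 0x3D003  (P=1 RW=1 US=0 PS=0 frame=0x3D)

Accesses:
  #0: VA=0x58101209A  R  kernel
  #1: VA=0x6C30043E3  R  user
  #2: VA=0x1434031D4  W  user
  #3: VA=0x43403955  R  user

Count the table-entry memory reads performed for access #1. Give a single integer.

Walk each access:
#0 VA=0x58101209A (r,kernel):
  lvl0: tbl 0x22, slot 22 ⇒ 0x24007 (P1/RW1/US1/PS0)
  lvl1: tbl 0x24, slot 8 ⇒ 0x25007 (P1/RW1/US1/PS0)
  lvl2: tbl 0x25, slot 18 ⇒ 0x29007 (P1/RW1/US1/PS0)
  ✓ 0x2909A  — 3 lookups
#1 VA=0x6C30043E3 (r,user):
  lvl0: tbl 0x22, slot 27 ⇒ 0x2D007 (P1/RW1/US1/PS0)
  lvl1: tbl 0x2D, slot 24 ⇒ 0x2E007 (P1/RW1/US1/PS0)
  lvl2: tbl 0x2E, slot 4 ⇒ 0x2F007 (P1/RW1/US1/PS0)
  ✓ 0x2F3E3  — 3 lookups
#2 VA=0x1434031D4 (w,user):
  lvl0: tbl 0x22, slot 5 ⇒ 0x31007 (P1/RW1/US1/PS0)
  lvl1: tbl 0x31, slot 26 ⇒ 0x34007 (P1/RW1/US1/PS0)
  lvl2: tbl 0x34, slot 3 ⇒ 0x35003 (P1/RW1/US0/PS0)
  ⇒ fault: PROTECTION_VIOLATION  — 3 lookups
#3 VA=0x43403955 (r,user):
  lvl0: tbl 0x22, slot 1 ⇒ 0x38007 (P1/RW1/US1/PS0)
  lvl1: tbl 0x38, slot 26 ⇒ 0x39007 (P1/RW1/US1/PS0)
  lvl2: tbl 0x39, slot 3 ⇒ 0x3D003 (P1/RW1/US0/PS0)
  ⇒ fault: PROTECTION_VIOLATION  — 3 lookups

Entries read for #1: 3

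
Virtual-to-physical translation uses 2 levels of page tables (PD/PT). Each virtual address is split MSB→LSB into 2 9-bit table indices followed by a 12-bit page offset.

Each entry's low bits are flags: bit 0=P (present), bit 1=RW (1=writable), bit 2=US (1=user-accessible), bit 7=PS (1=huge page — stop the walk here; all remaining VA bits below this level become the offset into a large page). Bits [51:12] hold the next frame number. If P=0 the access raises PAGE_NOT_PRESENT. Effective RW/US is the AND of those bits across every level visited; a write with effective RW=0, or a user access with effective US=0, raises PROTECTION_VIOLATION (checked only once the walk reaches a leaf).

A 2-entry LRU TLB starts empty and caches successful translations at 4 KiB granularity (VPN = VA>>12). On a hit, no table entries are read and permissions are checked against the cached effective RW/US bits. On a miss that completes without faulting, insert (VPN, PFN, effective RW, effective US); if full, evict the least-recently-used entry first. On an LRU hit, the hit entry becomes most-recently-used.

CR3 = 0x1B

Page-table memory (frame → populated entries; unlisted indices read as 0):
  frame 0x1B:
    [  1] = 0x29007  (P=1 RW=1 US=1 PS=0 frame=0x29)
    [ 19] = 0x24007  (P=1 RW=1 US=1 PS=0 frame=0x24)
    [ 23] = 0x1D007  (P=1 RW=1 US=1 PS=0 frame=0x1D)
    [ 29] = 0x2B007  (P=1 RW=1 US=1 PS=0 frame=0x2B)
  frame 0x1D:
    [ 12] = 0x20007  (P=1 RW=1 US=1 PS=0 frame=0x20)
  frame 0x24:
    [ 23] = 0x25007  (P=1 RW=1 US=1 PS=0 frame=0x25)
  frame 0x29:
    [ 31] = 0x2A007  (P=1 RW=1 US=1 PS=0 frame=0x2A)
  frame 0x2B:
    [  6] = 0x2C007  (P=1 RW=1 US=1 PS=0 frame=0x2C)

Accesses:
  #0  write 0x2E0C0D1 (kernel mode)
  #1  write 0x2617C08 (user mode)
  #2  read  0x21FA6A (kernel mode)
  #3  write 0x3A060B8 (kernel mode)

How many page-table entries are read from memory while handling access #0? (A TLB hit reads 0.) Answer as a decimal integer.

Walk each access:
#0 VA=0x2E0C0D1 (w,kernel):
  [0] read 0x1B idx=23: raw=0x1D007 flags P=1 W=1 U=1 S=0
  [1] read 0x1D idx=12: raw=0x20007 flags P=1 W=1 U=1 S=0
  → PA=0x200D1  (2 entries read)
#1 VA=0x2617C08 (w,user):
  [0] read 0x1B idx=19: raw=0x24007 flags P=1 W=1 U=1 S=0
  [1] read 0x24 idx=23: raw=0x25007 flags P=1 W=1 U=1 S=0
  → PA=0x25C08  (2 entries read)
#2 VA=0x21FA6A (r,kernel):
  [0] read 0x1B idx=1: raw=0x29007 flags P=1 W=1 U=1 S=0
  [1] read 0x29 idx=31: raw=0x2A007 flags P=1 W=1 U=1 S=0
  → PA=0x2AA6A  (2 entries read)
#3 VA=0x3A060B8 (w,kernel):
  [0] read 0x1B idx=29: raw=0x2B007 flags P=1 W=1 U=1 S=0
  [1] read 0x2B idx=6: raw=0x2C007 flags P=1 W=1 U=1 S=0
  → PA=0x2C0B8  (2 entries read)

Entries read for #0: 2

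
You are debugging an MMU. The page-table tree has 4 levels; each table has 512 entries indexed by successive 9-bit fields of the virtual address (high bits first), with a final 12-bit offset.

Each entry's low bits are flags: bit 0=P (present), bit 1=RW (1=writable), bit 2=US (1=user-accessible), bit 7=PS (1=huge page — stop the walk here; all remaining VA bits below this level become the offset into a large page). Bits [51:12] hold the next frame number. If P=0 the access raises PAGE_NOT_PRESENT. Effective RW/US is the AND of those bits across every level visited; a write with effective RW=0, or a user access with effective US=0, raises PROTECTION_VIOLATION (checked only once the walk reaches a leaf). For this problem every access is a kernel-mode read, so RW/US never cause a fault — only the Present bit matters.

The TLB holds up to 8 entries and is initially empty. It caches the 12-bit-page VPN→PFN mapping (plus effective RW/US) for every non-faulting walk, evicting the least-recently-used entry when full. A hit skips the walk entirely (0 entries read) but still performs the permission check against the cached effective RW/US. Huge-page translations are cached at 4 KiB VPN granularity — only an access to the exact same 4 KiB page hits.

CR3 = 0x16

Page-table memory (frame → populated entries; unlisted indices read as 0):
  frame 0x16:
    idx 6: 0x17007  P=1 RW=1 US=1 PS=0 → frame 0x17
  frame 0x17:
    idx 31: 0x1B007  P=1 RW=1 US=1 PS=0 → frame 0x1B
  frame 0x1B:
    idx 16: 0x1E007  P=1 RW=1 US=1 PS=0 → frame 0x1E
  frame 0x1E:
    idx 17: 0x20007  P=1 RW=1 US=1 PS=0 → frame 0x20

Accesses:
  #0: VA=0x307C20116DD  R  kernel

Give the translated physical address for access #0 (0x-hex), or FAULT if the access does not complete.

Trace:
#0 VA=0x307C20116DD (r,kernel):
  L0 @0x16[6] → 0x17007  P=1,RW=1,US=1,PS=0
  L1 @0x17[31] → 0x1B007  P=1,RW=1,US=1,PS=0
  L2 @0x1B[16] → 0x1E007  P=1,RW=1,US=1,PS=0
  L3 @0x1E[17] → 0x20007  P=1,RW=1,US=1,PS=0
  ⇒ phys 0x206DD  [4 reads]

Access #0 PA: 0x206DD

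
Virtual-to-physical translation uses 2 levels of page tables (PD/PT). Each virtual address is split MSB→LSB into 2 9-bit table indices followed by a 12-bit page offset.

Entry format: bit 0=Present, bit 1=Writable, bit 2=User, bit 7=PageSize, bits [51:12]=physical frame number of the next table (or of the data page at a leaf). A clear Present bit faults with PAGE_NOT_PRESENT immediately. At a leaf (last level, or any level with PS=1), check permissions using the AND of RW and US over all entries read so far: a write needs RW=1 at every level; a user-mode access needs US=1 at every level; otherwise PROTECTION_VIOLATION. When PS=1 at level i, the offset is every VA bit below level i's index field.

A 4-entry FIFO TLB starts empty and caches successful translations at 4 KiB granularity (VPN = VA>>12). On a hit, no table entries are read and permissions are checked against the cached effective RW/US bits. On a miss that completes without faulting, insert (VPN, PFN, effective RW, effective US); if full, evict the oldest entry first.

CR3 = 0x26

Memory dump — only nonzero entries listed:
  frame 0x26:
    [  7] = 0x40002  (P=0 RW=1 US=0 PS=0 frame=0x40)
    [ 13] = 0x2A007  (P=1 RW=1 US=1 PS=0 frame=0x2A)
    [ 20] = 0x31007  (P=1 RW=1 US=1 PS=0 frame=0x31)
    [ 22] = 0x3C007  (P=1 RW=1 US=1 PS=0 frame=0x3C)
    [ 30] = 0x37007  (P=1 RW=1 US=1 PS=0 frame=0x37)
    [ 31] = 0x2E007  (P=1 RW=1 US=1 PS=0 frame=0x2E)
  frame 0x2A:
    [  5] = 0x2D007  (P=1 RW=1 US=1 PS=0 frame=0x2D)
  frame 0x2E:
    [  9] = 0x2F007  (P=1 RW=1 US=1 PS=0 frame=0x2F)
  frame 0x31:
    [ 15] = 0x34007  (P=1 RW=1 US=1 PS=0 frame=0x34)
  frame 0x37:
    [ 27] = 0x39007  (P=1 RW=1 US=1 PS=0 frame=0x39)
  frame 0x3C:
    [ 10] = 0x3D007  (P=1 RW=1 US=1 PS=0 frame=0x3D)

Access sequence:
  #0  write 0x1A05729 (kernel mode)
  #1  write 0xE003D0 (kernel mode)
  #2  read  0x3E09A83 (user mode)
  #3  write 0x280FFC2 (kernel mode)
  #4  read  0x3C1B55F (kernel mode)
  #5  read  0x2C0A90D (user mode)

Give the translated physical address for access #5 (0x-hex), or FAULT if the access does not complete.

Trace:
#0 VA=0x1A05729 (w,kernel):
  [0] read 0x26 idx=13: raw=0x2A007 flags P=1 W=1 U=1 S=0
  [1] read 0x2A idx=5: raw=0x2D007 flags P=1 W=1 U=1 S=0
  ✓ 0x2D729  — 2 lookups
#1 VA=0xE003D0 (w,kernel):
  [0] read 0x26 idx=7: raw=0x40002 flags P=0 W=1 U=0 S=0
  → PAGE_NOT_PRESENT  (1 entries read)
#2 VA=0x3E09A83 (r,user):
  [0] read 0x26 idx=31: raw=0x2E007 flags P=1 W=1 U=1 S=0
  [1] read 0x2E idx=9: raw=0x2F007 flags P=1 W=1 U=1 S=0
  ✓ 0x2FA83  — 2 lookups
#3 VA=0x280FFC2 (w,kernel):
  [0] read 0x26 idx=20: raw=0x31007 flags P=1 W=1 U=1 S=0
  [1] read 0x31 idx=15: raw=0x34007 flags P=1 W=1 U=1 S=0
  ✓ 0x34FC2  — 2 lookups
#4 VA=0x3C1B55F (r,kernel):
  [0] read 0x26 idx=30: raw=0x37007 flags P=1 W=1 U=1 S=0
  [1] read 0x37 idx=27: raw=0x39007 flags P=1 W=1 U=1 S=0
  ✓ 0x3955F  — 2 lookups
#5 VA=0x2C0A90D (r,user):
  [0] read 0x26 idx=22: raw=0x3C007 flags P=1 W=1 U=1 S=0
  [1] read 0x3C idx=10: raw=0x3D007 flags P=1 W=1 U=1 S=0
  ✓ 0x3D90D  — 2 lookups

Access #5 PA: 0x3D90D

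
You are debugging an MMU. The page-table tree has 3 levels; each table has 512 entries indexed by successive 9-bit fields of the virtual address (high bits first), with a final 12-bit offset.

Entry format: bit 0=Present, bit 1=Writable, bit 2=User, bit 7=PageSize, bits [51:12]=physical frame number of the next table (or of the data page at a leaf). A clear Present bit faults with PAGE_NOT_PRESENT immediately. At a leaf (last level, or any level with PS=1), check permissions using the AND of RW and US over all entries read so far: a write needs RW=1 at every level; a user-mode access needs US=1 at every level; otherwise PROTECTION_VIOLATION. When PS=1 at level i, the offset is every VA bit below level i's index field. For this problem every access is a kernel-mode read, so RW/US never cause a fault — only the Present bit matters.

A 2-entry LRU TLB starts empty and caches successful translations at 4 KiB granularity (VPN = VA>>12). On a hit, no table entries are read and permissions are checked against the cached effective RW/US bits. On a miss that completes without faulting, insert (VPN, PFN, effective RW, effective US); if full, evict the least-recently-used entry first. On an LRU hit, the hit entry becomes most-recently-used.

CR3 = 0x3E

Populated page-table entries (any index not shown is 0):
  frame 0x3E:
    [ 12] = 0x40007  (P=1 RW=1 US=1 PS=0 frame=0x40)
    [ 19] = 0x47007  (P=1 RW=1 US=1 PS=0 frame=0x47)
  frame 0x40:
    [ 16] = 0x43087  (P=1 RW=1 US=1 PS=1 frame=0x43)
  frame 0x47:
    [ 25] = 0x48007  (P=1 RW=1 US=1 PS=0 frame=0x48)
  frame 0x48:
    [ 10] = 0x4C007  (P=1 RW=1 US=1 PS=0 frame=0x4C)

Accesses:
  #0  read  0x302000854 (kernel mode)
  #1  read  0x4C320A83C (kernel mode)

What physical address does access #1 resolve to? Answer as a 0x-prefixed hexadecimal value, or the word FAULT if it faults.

Per-access translation:
#0 VA=0x302000854 (r,kernel):
  L0: frame=0x3E idx=12 entry=0x40007 [P=1 RW=1 US=1 PS=0]
  L1: frame=0x40 idx=16 entry=0x43087 [P=1 RW=1 US=1 PS=1]
  ⇒ phys 0x43854 (huge @L1)  [2 reads]
#1 VA=0x4C320A83C (r,kernel):
  L0: frame=0x3E idx=19 entry=0x47007 [P=1 RW=1 US=1 PS=0]
  L1: frame=0x47 idx=25 entry=0x48007 [P=1 RW=1 US=1 PS=0]
  L2: frame=0x48 idx=10 entry=0x4C007 [P=1 RW=1 US=1 PS=0]
  ⇒ phys 0x4C83C  [3 reads]

Access #1 PA: 0x4C83C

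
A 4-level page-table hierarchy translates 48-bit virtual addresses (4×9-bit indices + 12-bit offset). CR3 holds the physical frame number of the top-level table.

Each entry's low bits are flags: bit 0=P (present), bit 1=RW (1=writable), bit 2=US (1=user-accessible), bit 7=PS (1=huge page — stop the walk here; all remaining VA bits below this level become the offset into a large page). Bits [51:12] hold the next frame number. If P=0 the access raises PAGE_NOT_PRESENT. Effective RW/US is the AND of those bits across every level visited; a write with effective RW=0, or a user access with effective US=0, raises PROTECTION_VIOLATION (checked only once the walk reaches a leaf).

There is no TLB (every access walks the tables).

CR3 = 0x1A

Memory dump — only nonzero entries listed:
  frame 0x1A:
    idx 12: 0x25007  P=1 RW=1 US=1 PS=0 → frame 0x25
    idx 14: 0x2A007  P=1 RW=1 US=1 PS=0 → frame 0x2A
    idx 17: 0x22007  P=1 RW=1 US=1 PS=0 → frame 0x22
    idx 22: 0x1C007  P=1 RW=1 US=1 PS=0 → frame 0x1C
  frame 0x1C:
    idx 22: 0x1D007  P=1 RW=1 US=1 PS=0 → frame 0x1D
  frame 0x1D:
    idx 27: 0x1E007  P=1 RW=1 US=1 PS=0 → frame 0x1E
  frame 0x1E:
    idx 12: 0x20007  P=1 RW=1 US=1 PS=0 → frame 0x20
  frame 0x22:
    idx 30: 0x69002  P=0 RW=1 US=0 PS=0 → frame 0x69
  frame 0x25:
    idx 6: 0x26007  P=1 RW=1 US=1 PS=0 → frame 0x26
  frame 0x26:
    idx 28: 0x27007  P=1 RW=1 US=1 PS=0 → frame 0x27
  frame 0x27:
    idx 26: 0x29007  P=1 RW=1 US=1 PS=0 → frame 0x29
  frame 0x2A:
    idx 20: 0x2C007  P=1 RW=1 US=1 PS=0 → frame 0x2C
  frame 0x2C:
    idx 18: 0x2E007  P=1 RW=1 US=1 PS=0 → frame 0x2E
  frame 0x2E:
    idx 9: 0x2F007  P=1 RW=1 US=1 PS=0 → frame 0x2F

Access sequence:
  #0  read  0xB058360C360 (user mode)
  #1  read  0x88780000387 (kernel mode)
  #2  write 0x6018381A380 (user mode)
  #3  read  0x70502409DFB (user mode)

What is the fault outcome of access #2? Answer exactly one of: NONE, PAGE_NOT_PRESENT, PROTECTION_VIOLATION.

Walk each access:
#0 VA=0xB058360C360 (r,user):
  L0 @0x1A[22] → 0x1C007  P=1,RW=1,US=1,PS=0
  L1 @0x1C[22] → 0x1D007  P=1,RW=1,US=1,PS=0
  L2 @0x1D[27] → 0x1E007  P=1,RW=1,US=1,PS=0
  L3 @0x1E[12] → 0x20007  P=1,RW=1,US=1,PS=0
  ⇒ phys 0x20360  [4 reads]
#1 VA=0x88780000387 (r,kernel):
  L0 @0x1A[17] → 0x22007  P=1,RW=1,US=1,PS=0
  L1 @0x22[30] → 0x69002  P=0,RW=1,US=0,PS=0
  ⇒ fault: PAGE_NOT_PRESENT  — 2 lookups
#2 VA=0x6018381A380 (w,user):
  L0 @0x1A[12] → 0x25007  P=1,RW=1,US=1,PS=0
  L1 @0x25[6] → 0x26007  P=1,RW=1,US=1,PS=0
  L2 @0x26[28] → 0x27007  P=1,RW=1,US=1,PS=0
  L3 @0x27[26] → 0x29007  P=1,RW=1,US=1,PS=0
  ⇒ phys 0x29380  [4 reads]
#3 VA=0x70502409DFB (r,user):
  L0 @0x1A[14] → 0x2A007  P=1,RW=1,US=1,PS=0
  L1 @0x2A[20] → 0x2C007  P=1,RW=1,US=1,PS=0
  L2 @0x2C[18] → 0x2E007  P=1,RW=1,US=1,PS=0
  L3 @0x2E[9] → 0x2F007  P=1,RW=1,US=1,PS=0
  ⇒ phys 0x2FDFB  [4 reads]

Access #2 fault: NONE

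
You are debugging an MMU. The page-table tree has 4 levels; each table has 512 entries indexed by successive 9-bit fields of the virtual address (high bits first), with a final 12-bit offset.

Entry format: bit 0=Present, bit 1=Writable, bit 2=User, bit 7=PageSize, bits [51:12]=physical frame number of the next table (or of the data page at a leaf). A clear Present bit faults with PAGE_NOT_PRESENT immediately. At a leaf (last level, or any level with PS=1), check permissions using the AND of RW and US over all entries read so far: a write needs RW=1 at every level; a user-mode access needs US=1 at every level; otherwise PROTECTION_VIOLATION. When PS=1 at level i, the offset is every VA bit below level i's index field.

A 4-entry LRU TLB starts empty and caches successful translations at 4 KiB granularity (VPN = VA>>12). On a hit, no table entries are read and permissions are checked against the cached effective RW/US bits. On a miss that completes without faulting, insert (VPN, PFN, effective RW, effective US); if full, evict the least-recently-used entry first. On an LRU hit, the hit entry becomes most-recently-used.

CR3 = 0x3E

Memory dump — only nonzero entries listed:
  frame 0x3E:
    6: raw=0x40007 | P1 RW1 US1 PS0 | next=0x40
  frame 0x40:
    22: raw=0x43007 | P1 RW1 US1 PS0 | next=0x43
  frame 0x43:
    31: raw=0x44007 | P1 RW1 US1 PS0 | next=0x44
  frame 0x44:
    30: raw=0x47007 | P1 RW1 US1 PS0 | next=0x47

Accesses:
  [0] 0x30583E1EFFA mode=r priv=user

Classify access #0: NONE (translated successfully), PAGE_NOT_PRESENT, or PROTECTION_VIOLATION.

Trace:
#0 VA=0x30583E1EFFA (r,user):
  L0: frame=0x3E idx=6 entry=0x40007 [P=1 RW=1 US=1 PS=0]
  L1: frame=0x40 idx=22 entry=0x43007 [P=1 RW=1 US=1 PS=0]
  L2: frame=0x43 idx=31 entry=0x44007 [P=1 RW=1 US=1 PS=0]
  L3: frame=0x44 idx=30 entry=0x47007 [P=1 RW=1 US=1 PS=0]
  → PA=0x47FFA  (4 entries read)

Access #0 fault: NONE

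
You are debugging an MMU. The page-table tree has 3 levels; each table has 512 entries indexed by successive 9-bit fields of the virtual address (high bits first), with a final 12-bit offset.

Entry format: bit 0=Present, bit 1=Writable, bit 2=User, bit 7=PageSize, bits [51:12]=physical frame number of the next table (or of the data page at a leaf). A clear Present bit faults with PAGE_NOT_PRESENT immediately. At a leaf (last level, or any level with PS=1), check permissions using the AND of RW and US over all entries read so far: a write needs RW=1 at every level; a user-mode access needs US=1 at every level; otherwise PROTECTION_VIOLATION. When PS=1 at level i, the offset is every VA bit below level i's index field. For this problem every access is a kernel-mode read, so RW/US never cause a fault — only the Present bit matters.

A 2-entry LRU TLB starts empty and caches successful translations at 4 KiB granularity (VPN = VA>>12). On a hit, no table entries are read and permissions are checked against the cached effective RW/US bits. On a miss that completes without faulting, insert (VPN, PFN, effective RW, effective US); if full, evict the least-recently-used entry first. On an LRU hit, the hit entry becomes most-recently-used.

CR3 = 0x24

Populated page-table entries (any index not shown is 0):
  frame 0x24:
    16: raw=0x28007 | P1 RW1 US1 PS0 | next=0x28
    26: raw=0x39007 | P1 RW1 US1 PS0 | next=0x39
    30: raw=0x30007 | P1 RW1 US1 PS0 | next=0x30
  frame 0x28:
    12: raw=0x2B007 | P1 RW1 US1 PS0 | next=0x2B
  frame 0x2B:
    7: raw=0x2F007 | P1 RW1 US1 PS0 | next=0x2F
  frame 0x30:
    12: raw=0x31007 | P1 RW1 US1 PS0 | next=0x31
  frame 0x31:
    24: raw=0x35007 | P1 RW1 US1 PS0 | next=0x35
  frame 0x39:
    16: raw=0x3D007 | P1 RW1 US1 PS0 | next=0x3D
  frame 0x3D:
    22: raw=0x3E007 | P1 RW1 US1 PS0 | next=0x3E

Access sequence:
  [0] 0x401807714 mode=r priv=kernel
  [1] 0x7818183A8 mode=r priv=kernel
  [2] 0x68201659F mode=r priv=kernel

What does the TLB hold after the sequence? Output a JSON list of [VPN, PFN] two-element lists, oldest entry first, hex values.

Walk each access:
#0 VA=0x401807714 (r,kernel):
  L0: frame=0x24 idx=16 entry=0x28007 [P=1 RW=1 US=1 PS=0]
  L1: frame=0x28 idx=12 entry=0x2B007 [P=1 RW=1 US=1 PS=0]
  L2: frame=0x2B idx=7 entry=0x2F007 [P=1 RW=1 US=1 PS=0]
  → PA=0x2F714  (3 entries read)
#1 VA=0x7818183A8 (r,kernel):
  L0: frame=0x24 idx=30 entry=0x30007 [P=1 RW=1 US=1 PS=0]
  L1: frame=0x30 idx=12 entry=0x31007 [P=1 RW=1 US=1 PS=0]
  L2: frame=0x31 idx=24 entry=0x35007 [P=1 RW=1 US=1 PS=0]
  → PA=0x353A8  (3 entries read)
#2 VA=0x68201659F (r,kernel):
  L0: frame=0x24 idx=26 entry=0x39007 [P=1 RW=1 US=1 PS=0]
  L1: frame=0x39 idx=16 entry=0x3D007 [P=1 RW=1 US=1 PS=0]
  L2: frame=0x3D idx=22 entry=0x3E007 [P=1 RW=1 US=1 PS=0]
  → PA=0x3E59F  (3 entries read)

TLB: [["0x781818", "0x35"], ["0x682016", "0x3E"]]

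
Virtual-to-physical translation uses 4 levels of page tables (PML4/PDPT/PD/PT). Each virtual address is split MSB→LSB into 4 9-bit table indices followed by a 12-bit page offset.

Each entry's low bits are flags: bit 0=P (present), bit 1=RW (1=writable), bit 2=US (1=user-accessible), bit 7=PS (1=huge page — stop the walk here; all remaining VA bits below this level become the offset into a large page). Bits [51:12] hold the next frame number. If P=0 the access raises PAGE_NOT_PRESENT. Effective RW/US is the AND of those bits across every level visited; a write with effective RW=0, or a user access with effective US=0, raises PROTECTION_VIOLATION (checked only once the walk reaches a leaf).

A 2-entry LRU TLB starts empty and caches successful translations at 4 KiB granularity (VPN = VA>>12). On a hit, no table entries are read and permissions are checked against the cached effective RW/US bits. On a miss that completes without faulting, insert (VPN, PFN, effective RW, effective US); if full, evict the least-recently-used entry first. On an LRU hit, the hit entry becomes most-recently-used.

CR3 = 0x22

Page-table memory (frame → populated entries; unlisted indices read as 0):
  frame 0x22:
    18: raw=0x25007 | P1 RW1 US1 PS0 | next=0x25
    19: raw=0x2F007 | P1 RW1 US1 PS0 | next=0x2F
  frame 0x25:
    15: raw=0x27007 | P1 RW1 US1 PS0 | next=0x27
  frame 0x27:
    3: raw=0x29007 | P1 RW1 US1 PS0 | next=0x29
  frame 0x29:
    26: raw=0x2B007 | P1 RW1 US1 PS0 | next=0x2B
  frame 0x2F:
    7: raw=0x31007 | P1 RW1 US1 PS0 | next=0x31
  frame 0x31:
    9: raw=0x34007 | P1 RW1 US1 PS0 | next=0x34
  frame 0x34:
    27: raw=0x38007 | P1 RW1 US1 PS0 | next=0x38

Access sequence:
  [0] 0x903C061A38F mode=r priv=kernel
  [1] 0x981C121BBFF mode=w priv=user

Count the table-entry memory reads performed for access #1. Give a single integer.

Trace:
#0 VA=0x903C061A38F (r,kernel):
  L0: frame=0x22 idx=18 entry=0x25007 [P=1 RW=1 US=1 PS=0]
  L1: frame=0x25 idx=15 entry=0x27007 [P=1 RW=1 US=1 PS=0]
  L2: frame=0x27 idx=3 entry=0x29007 [P=1 RW=1 US=1 PS=0]
  L3: frame=0x29 idx=26 entry=0x2B007 [P=1 RW=1 US=1 PS=0]
  ✓ 0x2B38F  — 4 lookups
#1 VA=0x981C121BBFF (w,user):
  L0: frame=0x22 idx=19 entry=0x2F007 [P=1 RW=1 US=1 PS=0]
  L1: frame=0x2F idx=7 entry=0x31007 [P=1 RW=1 US=1 PS=0]
  L2: frame=0x31 idx=9 entry=0x34007 [P=1 RW=1 US=1 PS=0]
  L3: frame=0x34 idx=27 entry=0x38007 [P=1 RW=1 US=1 PS=0]
  ✓ 0x38BFF  — 4 lookups

Entries read for #1: 4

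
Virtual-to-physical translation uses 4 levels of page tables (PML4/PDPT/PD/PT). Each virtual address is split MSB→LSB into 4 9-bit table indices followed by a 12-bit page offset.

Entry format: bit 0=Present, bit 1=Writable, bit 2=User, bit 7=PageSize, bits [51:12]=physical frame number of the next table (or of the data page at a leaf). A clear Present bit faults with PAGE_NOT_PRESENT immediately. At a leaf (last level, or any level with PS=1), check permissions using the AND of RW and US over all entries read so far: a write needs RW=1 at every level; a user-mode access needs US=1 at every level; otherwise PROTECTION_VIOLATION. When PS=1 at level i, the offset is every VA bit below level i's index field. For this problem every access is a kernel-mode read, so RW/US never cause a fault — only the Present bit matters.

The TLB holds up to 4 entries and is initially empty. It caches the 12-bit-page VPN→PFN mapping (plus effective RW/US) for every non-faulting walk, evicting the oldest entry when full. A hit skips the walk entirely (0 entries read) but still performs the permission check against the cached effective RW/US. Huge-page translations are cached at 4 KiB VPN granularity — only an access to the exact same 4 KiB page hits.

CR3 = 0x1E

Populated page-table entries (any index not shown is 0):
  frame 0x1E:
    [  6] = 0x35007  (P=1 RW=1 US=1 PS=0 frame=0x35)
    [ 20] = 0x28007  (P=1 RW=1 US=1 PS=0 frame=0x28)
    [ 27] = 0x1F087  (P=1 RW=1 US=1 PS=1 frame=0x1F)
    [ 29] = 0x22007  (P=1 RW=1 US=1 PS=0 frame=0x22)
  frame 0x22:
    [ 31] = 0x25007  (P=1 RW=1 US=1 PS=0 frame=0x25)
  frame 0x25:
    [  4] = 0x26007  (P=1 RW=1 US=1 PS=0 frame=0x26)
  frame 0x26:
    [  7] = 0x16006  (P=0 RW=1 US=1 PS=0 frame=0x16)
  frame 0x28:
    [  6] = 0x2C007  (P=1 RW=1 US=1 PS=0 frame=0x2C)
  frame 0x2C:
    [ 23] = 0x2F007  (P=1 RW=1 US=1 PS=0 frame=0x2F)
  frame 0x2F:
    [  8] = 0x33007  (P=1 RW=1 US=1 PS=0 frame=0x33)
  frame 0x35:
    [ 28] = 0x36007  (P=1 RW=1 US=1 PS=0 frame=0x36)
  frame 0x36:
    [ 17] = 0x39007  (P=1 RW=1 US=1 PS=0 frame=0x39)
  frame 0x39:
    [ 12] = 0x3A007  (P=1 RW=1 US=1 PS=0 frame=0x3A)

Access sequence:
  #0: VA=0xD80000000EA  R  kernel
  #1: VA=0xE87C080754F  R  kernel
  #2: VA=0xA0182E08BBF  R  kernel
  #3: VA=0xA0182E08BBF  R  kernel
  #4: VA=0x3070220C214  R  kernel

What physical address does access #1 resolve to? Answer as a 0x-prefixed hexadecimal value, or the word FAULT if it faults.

Walk each access:
#0 VA=0xD80000000EA (r,kernel):
  L0 @0x1E[27] → 0x1F087  P=1,RW=1,US=1,PS=1
  → PA=0x1F0EA (huge @L0)  (1 entries read)
#1 VA=0xE87C080754F (r,kernel):
  L0 @0x1E[29] → 0x22007  P=1,RW=1,US=1,PS=0
  L1 @0x22[31] → 0x25007  P=1,RW=1,US=1,PS=0
  L2 @0x25[4] → 0x26007  P=1,RW=1,US=1,PS=0
  L3 @0x26[7] → 0x16006  P=0,RW=1,US=1,PS=0
  ✗ PAGE_NOT_PRESENT  [4 reads]
#2 VA=0xA0182E08BBF (r,kernel):
  L0 @0x1E[20] → 0x28007  P=1,RW=1,US=1,PS=0
  L1 @0x28[6] → 0x2C007  P=1,RW=1,US=1,PS=0
  L2 @0x2C[23] → 0x2F007  P=1,RW=1,US=1,PS=0
  L3 @0x2F[8] → 0x33007  P=1,RW=1,US=1,PS=0
  → PA=0x33BBF  (4 entries read)
#3 VA=0xA0182E08BBF (r,kernel):
  TLB hit vpn=0xA0182E08 → PA=0x33BBF
#4 VA=0x3070220C214 (r,kernel):
  L0 @0x1E[6] → 0x35007  P=1,RW=1,US=1,PS=0
  L1 @0x35[28] → 0x36007  P=1,RW=1,US=1,PS=0
  L2 @0x36[17] → 0x39007  P=1,RW=1,US=1,PS=0
  L3 @0x39[12] → 0x3A007  P=1,RW=1,US=1,PS=0
  → PA=0x3A214  (4 entries read)

Access #1 PA: FAULT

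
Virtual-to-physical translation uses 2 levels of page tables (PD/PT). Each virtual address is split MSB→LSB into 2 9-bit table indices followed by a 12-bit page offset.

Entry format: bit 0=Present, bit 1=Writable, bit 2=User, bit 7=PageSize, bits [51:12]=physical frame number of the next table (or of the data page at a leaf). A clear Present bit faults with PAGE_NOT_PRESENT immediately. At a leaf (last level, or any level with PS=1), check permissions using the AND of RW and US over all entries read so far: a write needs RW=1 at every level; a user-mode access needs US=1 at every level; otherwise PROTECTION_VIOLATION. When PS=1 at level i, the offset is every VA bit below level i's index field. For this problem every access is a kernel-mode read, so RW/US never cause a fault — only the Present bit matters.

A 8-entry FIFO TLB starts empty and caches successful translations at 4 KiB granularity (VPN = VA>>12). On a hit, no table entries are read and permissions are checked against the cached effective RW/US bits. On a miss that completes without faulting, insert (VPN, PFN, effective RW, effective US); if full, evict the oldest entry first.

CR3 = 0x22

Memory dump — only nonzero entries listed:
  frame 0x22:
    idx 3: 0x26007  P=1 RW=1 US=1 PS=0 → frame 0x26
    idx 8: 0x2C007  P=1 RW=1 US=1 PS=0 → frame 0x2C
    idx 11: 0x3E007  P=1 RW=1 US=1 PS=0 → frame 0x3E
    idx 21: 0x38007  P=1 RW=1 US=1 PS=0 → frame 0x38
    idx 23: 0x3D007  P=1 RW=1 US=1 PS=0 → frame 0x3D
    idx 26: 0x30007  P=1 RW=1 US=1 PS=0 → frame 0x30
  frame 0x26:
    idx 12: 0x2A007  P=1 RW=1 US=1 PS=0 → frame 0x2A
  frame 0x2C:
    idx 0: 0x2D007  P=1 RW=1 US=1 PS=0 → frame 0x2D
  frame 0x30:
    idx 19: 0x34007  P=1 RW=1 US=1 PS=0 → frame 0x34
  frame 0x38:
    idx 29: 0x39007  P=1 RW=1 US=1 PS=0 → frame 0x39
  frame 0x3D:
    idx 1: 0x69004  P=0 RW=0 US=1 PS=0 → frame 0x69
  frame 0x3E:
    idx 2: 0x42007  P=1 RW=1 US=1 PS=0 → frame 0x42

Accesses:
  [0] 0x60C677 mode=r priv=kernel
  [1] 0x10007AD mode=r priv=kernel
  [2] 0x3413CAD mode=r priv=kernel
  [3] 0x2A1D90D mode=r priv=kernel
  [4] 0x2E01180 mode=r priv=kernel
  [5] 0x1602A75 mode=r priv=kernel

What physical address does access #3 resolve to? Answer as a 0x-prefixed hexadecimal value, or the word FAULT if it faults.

Walk each access:
#0 VA=0x60C677 (r,kernel):
  L0 @0x22[3] → 0x26007  P=1,RW=1,US=1,PS=0
  L1 @0x26[12] → 0x2A007  P=1,RW=1,US=1,PS=0
  ⇒ phys 0x2A677  [2 reads]
#1 VA=0x10007AD (r,kernel):
  L0 @0x22[8] → 0x2C007  P=1,RW=1,US=1,PS=0
  L1 @0x2C[0] → 0x2D007  P=1,RW=1,US=1,PS=0
  ⇒ phys 0x2D7AD  [2 reads]
#2 VA=0x3413CAD (r,kernel):
  L0 @0x22[26] → 0x30007  P=1,RW=1,US=1,PS=0
  L1 @0x30[19] → 0x34007  P=1,RW=1,US=1,PS=0
  ⇒ phys 0x34CAD  [2 reads]
#3 VA=0x2A1D90D (r,kernel):
  L0 @0x22[21] → 0x38007  P=1,RW=1,US=1,PS=0
  L1 @0x38[29] → 0x39007  P=1,RW=1,US=1,PS=0
  ⇒ phys 0x3990D  [2 reads]
#4 VA=0x2E01180 (r,kernel):
  L0 @0x22[23] → 0x3D007  P=1,RW=1,US=1,PS=0
  L1 @0x3D[1] → 0x69004  P=0,RW=0,US=1,PS=0
  ✗ PAGE_NOT_PRESENT  [2 reads]
#5 VA=0x1602A75 (r,kernel):
  L0 @0x22[11] → 0x3E007  P=1,RW=1,US=1,PS=0
  L1 @0x3E[2] → 0x42007  P=1,RW=1,US=1,PS=0
  ⇒ phys 0x42A75  [2 reads]

Access #3 PA: 0x3990D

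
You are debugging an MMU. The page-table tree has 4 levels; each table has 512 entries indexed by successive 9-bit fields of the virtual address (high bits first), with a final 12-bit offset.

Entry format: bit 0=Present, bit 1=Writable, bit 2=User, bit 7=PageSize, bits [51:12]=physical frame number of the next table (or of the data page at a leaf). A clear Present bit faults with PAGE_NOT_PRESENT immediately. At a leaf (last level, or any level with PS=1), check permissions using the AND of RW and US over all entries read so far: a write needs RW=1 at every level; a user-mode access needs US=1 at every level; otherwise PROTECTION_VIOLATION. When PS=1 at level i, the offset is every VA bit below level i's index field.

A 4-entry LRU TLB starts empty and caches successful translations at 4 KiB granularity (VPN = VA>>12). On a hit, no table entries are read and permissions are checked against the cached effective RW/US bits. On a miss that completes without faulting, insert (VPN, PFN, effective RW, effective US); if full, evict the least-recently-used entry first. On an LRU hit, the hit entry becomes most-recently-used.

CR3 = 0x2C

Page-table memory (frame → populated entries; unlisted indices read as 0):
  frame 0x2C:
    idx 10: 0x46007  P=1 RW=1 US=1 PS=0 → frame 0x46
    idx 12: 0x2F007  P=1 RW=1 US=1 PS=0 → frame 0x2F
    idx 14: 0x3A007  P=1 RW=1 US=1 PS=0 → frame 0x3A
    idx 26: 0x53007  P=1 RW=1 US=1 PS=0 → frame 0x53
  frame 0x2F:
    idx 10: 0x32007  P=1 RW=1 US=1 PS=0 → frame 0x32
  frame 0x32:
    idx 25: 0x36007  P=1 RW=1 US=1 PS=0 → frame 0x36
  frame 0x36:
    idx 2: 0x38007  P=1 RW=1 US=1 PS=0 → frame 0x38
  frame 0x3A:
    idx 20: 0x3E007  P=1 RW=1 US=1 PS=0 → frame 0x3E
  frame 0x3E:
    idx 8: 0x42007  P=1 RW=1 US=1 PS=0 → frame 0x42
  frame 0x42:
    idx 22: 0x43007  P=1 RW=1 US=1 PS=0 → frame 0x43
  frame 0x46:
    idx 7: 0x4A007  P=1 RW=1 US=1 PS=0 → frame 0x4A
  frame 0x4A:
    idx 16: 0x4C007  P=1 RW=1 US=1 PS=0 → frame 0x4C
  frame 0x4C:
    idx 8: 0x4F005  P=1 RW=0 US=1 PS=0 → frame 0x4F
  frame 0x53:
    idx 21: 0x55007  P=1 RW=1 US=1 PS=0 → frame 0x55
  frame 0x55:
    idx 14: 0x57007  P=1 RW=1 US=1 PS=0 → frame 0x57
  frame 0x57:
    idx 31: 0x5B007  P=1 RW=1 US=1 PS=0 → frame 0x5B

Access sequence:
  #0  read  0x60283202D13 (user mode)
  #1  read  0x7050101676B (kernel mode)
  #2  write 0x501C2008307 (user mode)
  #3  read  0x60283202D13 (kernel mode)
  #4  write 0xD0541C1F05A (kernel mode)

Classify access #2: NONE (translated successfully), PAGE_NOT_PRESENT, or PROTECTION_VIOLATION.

Walk each access:
#0 VA=0x60283202D13 (r,user):
  [0] read 0x2C idx=12: raw=0x2F007 flags P=1 W=1 U=1 S=0
  [1] read 0x2F idx=10: raw=0x32007 flags P=1 W=1 U=1 S=0
  [2] read 0x32 idx=25: raw=0x36007 flags P=1 W=1 U=1 S=0
  [3] read 0x36 idx=2: raw=0x38007 flags P=1 W=1 U=1 S=0
  ⇒ phys 0x38D13  [4 reads]
#1 VA=0x7050101676B (r,kernel):
  [0] read 0x2C idx=14: raw=0x3A007 flags P=1 W=1 U=1 S=0
  [1] read 0x3A idx=20: raw=0x3E007 flags P=1 W=1 U=1 S=0
  [2] read 0x3E idx=8: raw=0x42007 flags P=1 W=1 U=1 S=0
  [3] read 0x42 idx=22: raw=0x43007 flags P=1 W=1 U=1 S=0
  ⇒ phys 0x4376B  [4 reads]
#2 VA=0x501C2008307 (w,user):
  [0] read 0x2C idx=10: raw=0x46007 flags P=1 W=1 U=1 S=0
  [1] read 0x46 idx=7: raw=0x4A007 flags P=1 W=1 U=1 S=0
  [2] read 0x4A idx=16: raw=0x4C007 flags P=1 W=1 U=1 S=0
  [3] read 0x4C idx=8: raw=0x4F005 flags P=1 W=0 U=1 S=0
  ⇒ fault: PROTECTION_VIOLATION  — 4 lookups
#3 VA=0x60283202D13 (r,kernel):
  TLB hit vpn=0x60283202 → PA=0x38D13
#4 VA=0xD0541C1F05A (w,kernel):
  [0] read 0x2C idx=26: raw=0x53007 flags P=1 W=1 U=1 S=0
  [1] read 0x53 idx=21: raw=0x55007 flags P=1 W=1 U=1 S=0
  [2] read 0x55 idx=14: raw=0x57007 flags P=1 W=1 U=1 S=0
  [3] read 0x57 idx=31: raw=0x5B007 flags P=1 W=1 U=1 S=0
  ⇒ phys 0x5B05A  [4 reads]

Access #2 fault: PROTECTION_VIOLATION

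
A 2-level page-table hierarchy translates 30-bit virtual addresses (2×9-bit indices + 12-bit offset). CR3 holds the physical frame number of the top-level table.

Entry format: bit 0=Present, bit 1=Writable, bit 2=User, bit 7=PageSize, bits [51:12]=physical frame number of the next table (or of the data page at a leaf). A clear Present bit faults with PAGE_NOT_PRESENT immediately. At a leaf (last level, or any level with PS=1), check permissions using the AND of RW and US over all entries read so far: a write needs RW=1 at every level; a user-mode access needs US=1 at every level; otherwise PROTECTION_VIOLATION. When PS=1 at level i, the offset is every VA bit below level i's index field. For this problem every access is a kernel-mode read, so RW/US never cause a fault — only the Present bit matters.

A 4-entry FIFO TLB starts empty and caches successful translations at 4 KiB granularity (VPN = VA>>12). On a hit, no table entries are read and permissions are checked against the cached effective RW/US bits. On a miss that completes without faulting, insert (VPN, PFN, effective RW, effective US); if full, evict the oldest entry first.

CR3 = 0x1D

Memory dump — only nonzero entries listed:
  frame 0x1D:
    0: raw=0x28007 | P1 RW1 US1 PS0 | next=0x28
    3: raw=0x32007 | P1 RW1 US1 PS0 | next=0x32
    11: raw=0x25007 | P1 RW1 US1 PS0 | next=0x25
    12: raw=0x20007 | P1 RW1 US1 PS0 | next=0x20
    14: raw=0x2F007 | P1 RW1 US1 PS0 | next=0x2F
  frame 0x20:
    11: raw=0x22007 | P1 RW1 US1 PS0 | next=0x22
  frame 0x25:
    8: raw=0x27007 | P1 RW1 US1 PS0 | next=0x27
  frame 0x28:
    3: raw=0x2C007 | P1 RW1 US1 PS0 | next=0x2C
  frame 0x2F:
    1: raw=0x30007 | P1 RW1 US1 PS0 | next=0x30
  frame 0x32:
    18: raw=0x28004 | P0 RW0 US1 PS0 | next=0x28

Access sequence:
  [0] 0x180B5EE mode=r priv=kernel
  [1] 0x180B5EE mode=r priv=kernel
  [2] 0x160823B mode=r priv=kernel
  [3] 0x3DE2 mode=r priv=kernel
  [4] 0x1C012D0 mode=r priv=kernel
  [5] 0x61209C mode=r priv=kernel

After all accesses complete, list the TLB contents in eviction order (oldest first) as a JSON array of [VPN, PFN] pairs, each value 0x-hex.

Trace:
#0 VA=0x180B5EE (r,kernel):
  L0: frame=0x1D idx=12 entry=0x20007 [P=1 RW=1 US=1 PS=0]
  L1: frame=0x20 idx=11 entry=0x22007 [P=1 RW=1 US=1 PS=0]
  ✓ 0x225EE  — 2 lookups
#1 VA=0x180B5EE (r,kernel):
  TLB hit vpn=0x180B → PA=0x225EE
#2 VA=0x160823B (r,kernel):
  L0: frame=0x1D idx=11 entry=0x25007 [P=1 RW=1 US=1 PS=0]
  L1: frame=0x25 idx=8 entry=0x27007 [P=1 RW=1 US=1 PS=0]
  ✓ 0x2723B  — 2 lookups
#3 VA=0x3DE2 (r,kernel):
  L0: frame=0x1D idx=0 entry=0x28007 [P=1 RW=1 US=1 PS=0]
  L1: frame=0x28 idx=3 entry=0x2C007 [P=1 RW=1 US=1 PS=0]
  ✓ 0x2CDE2  — 2 lookups
#4 VA=0x1C012D0 (r,kernel):
  L0: frame=0x1D idx=14 entry=0x2F007 [P=1 RW=1 US=1 PS=0]
  L1: frame=0x2F idx=1 entry=0x30007 [P=1 RW=1 US=1 PS=0]
  ✓ 0x302D0  — 2 lookups
#5 VA=0x61209C (r,kernel):
  L0: frame=0x1D idx=3 entry=0x32007 [P=1 RW=1 US=1 PS=0]
  L1: frame=0x32 idx=18 entry=0x28004 [P=0 RW=0 US=1 PS=0]
  ⇒ fault: PAGE_NOT_PRESENT  — 2 lookups

TLB: [["0x180B", "0x22"], ["0x1608", "0x27"], ["0x3", "0x2C"], ["0x1C01", "0x30"]]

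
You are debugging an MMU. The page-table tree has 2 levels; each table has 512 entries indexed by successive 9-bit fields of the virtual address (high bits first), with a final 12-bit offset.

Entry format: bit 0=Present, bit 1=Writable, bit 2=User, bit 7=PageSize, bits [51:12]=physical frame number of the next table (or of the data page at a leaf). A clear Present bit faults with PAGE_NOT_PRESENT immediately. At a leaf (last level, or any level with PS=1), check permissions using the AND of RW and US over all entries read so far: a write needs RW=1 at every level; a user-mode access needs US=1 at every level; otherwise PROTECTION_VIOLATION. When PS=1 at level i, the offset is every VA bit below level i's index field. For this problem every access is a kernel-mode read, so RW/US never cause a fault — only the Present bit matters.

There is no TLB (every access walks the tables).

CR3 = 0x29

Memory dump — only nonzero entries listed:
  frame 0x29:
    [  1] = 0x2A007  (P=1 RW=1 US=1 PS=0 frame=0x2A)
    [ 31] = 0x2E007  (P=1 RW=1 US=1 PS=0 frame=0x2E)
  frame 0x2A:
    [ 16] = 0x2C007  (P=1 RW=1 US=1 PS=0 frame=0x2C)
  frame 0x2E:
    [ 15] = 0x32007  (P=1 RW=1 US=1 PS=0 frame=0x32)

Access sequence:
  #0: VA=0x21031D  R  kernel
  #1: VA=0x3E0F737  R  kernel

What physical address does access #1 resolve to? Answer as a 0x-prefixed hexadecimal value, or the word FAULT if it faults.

Walk each access:
#0 VA=0x21031D (r,kernel):
  L0 @0x29[1] → 0x2A007  P=1,RW=1,US=1,PS=0
  L1 @0x2A[16] → 0x2C007  P=1,RW=1,US=1,PS=0
  ⇒ phys 0x2C31D  [2 reads]
#1 VA=0x3E0F737 (r,kernel):
  L0 @0x29[31] → 0x2E007  P=1,RW=1,US=1,PS=0
  L1 @0x2E[15] → 0x32007  P=1,RW=1,US=1,PS=0
  ⇒ phys 0x32737  [2 reads]

Access #1 PA: 0x32737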